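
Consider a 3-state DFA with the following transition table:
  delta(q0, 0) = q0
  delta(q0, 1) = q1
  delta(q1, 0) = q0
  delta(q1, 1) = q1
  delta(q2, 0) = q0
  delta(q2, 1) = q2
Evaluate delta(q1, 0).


Looking up transition function:
delta(q1, 0) in the table
Row: q1, Column: 0
Result: q0

q0


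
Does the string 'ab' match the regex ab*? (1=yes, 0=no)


Pattern: ab*
String: 'ab'
Pattern requires: exactly one 'a' followed by zero or more 'b's
First char is 'a' -> OK
Rest 'b': all b's? Yes
Result: 1

1


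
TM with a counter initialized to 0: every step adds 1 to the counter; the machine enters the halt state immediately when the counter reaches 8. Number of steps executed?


Counter starts at 0. Counting sequence:
  Step 1: counter = 1
  Step 2: counter = 2
  Step 3: counter = 3
  Step 4: counter = 4
  Step 5: counter = 5
  Step 6: counter = 6
  Step 7: counter = 7
  Step 8: counter = 8
Counter reached 8 -> halt
Total steps = 8

8


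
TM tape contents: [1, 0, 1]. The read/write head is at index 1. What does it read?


Tape: [1, 0, 1]
Positions: 0 1 2
Values:    1 0 1
Head at position 1
tape[1] = 0

0


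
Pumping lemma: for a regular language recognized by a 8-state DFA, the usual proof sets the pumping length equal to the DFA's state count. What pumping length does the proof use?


Pumping lemma for regular languages (standard proof):
Take p = |Q|, the number of DFA states.
Any string of length >= |Q| passes through |Q|+1 states while reading its first |Q| symbols,
so by pigeonhole some state repeats, giving the loop that can be pumped.
Here |Q| = 8
Therefore the proof uses p = 8

8


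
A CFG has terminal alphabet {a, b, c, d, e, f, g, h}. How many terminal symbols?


Terminal symbols: a, b, c, d, e, f, g, h
Counting each: a (#1), b (#2), c (#3), d (#4), e (#5), f (#6), g (#7), h (#8)
Total = 8

8


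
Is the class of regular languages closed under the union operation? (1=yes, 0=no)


Regular languages are closed under:
- Union (DFA product construction)
- Intersection (DFA product construction)
- Complement (swap accept/reject states)
- Concatenation (NFA construction)
- Kleene star (NFA construction)
union is in this list
Therefore: closed

1


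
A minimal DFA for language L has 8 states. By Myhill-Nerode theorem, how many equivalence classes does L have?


Myhill-Nerode theorem:
Number of equivalence classes = number of states in minimal DFA
Minimal DFA states = 8
Therefore equivalence classes = 8

8


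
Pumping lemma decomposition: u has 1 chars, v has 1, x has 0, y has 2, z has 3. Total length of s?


|s| = |u| + |v| + |x| + |y| + |z|
= 1 + 1 + 0 + 2 + 3
= 2 + 0 + 5
= 2 + 5
= 7

7


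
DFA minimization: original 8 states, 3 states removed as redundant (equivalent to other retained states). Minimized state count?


Original DFA: 8 states
Redundant states removed: 3
Minimized states = original - removed
= 8 - 3
= 5

5


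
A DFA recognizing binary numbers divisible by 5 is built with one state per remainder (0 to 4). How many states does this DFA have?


Divisibility by 5 is tracked via the remainder mod 5: 0, 1, ..., 4
The construction assigns one state to each remainder
Number of remainders = 5

5


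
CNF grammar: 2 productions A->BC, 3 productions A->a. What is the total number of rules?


CNF allows two rule forms:
  A -> BC (binary): 2 rules
  A -> a (terminal): 3 rules
Total = 2 + 3 = 5

5


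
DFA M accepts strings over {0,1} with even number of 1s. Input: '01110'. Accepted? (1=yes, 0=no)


DFA has 2 states: q_even (start, accept=yes) and q_odd
Processing string '01110' character by character:
  Position 0: read '0', 1-count=0 -> q_even (no change)
  Position 1: read '1', 1-count=1 -> q_odd
  Position 2: read '1', 1-count=2 -> q_even
  Position 3: read '1', 1-count=3 -> q_odd
  Position 4: read '0', 1-count=3 -> q_odd (no change)
Final state: q_odd, total 1s = 3 (odd); the DFA requires an even count -> reject

0


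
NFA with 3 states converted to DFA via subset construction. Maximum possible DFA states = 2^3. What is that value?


NFA has 3 states
Subset construction: each DFA state = subset of NFA states
Maximum subsets = 2^3
2^3 = 8

8


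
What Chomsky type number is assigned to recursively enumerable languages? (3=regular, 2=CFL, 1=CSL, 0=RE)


Chomsky hierarchy levels:
  Type 3: Regular (DFA/NFA/regex)
  Type 2: Context-free (PDA)
  Type 1: Context-sensitive
  Type 0: Recursively enumerable (TM)
'recursively enumerable' corresponds to Type 0

0


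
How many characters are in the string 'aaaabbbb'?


String: 'aaaabbbb'
Counting characters:
  'a' appears 4 time(s)
  'b' appears 4 time(s)
Total length = 4 + 4 = 8

8


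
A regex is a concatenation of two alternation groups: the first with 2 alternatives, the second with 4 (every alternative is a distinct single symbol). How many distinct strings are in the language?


First group: 2 alternatives
Second group: 4 alternatives
Concatenation: each choice from group 1 pairs with each from group 2
Total = 2 x 4 = 8

8


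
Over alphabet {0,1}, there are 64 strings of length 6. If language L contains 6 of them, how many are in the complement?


Alphabet: {0,1}
String length: 6
Total strings of length 6 = 2^6 = 64
Strings in L = 6
Complement = total - |L|
= 64 - 6
= 58

58


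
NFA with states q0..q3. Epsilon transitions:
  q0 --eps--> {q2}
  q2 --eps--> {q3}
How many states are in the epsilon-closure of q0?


Starting from q0
Initialize closure = {q0}
Follow epsilon from q0 -> add q2
Follow epsilon from q2 -> add q3
Final closure: {q0, q2, q3}
Size = 3

3


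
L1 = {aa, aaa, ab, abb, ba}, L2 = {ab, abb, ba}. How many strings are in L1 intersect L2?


L1 = {aa, aaa, ab, abb, ba}
L2 = {ab, abb, ba}
Checking each string in L1 against L2:
  'aa': in L2? No
  'aaa': in L2? No
  'ab': in L2? Yes
  'abb': in L2? Yes
  'ba': in L2? Yes
Intersection = {ab, abb, ba}
|L1 ∩ L2| = 3

3


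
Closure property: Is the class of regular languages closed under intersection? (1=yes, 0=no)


Regular languages are closed under all standard operations:
- Union: Yes (product construction)
- Intersection: Yes (product construction)
- Complement: Yes (swap accept/reject)
- Concatenation: Yes (NFA construction)
Operation: intersection -> Closed

1


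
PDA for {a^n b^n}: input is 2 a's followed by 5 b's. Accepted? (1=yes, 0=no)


Language requires equal numbers of a's and b's
PDA pushes for each 'a', pops for each 'b'
Number of a's = 2
Number of b's = 5
2 != 5 -> Reject

0


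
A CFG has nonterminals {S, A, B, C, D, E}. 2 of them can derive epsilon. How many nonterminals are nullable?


Nonterminals: {S, A, B, C, D, E}
A nonterminal is nullable if it can derive epsilon
Counting nullable nonterminals: 2
Total nullable = 2

2


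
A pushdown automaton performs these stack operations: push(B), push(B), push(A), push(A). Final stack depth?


Tracing stack operations:
  push(B) -> stack = [B], depth=1
  push(B) -> stack = [B,B], depth=2
  push(A) -> stack = [B,B,A], depth=3
  push(A) -> stack = [B,B,A,A], depth=4
Final depth = 4

4


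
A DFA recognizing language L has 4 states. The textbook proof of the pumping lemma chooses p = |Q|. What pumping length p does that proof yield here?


Pumping lemma for regular languages (standard proof):
Take p = |Q|, the number of DFA states.
Any string of length >= |Q| passes through |Q|+1 states while reading its first |Q| symbols,
so by pigeonhole some state repeats, giving the loop that can be pumped.
Here |Q| = 4
Therefore the proof uses p = 4

4


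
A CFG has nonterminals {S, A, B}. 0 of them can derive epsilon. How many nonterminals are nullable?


Nonterminals: {S, A, B}
A nonterminal is nullable if it can derive epsilon
Counting nullable nonterminals: 0
Total nullable = 0

0


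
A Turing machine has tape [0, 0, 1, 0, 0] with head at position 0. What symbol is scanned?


Tape: [0, 0, 1, 0, 0]
Positions: 0 1 2 3 4
Values:    0 0 1 0 0
Head at position 0
tape[0] = 0

0


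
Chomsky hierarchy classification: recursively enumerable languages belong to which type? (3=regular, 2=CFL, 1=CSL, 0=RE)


Chomsky hierarchy levels:
  Type 3: Regular (DFA/NFA/regex)
  Type 2: Context-free (PDA)
  Type 1: Context-sensitive
  Type 0: Recursively enumerable (TM)
'recursively enumerable' corresponds to Type 0

0


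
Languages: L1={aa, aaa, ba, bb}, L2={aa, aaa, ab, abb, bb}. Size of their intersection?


L1 = {aa, aaa, ba, bb}
L2 = {aa, aaa, ab, abb, bb}
Checking each string in L1 against L2:
  'aa': in L2? Yes
  'aaa': in L2? Yes
  'ba': in L2? No
  'bb': in L2? Yes
Intersection = {aa, aaa, bb}
|L1 ∩ L2| = 3

3


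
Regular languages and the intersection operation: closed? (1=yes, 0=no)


Regular languages are closed under all standard operations:
- Union: Yes (product construction)
- Intersection: Yes (product construction)
- Complement: Yes (swap accept/reject)
- Concatenation: Yes (NFA construction)
Operation: intersection -> Closed

1


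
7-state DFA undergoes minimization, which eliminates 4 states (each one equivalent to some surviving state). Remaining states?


Original DFA: 7 states
Redundant states removed: 4
Minimized states = original - removed
= 7 - 4
= 3

3


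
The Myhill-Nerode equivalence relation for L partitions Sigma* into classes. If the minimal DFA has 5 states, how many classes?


Myhill-Nerode theorem:
Number of equivalence classes = number of states in minimal DFA
Minimal DFA states = 5
Therefore equivalence classes = 5

5


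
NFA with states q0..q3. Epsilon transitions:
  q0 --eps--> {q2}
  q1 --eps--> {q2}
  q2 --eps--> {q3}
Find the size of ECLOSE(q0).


Starting from q0
Initialize closure = {q0}
Follow epsilon from q0 -> add q2
Follow epsilon from q2 -> add q3
Final closure: {q0, q2, q3}
Size = 3

3


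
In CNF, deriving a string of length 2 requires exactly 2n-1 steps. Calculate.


Chomsky Normal Form derivation:
String length n = 2
Each step either:
  - Splits a nonterminal into two (n-1 such steps)
  - Converts a nonterminal to terminal (n such steps)
Total = (n-1) + n = 2n - 1
= 2(2) - 1
= 4 - 1
= 3

3


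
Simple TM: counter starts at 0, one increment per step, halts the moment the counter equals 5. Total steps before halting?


Counter starts at 0. Counting sequence:
  Step 1: counter = 1
  Step 2: counter = 2
  Step 3: counter = 3
  Step 4: counter = 4
  Step 5: counter = 5
Counter reached 5 -> halt
Total steps = 5

5


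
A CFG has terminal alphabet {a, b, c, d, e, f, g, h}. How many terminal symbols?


Terminal symbols: a, b, c, d, e, f, g, h
Counting each: a (#1), b (#2), c (#3), d (#4), e (#5), f (#6), g (#7), h (#8)
Total = 8

8


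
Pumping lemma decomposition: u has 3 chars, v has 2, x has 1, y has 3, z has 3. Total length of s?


|s| = |u| + |v| + |x| + |y| + |z|
= 3 + 2 + 1 + 3 + 3
= 5 + 1 + 6
= 6 + 6
= 12

12


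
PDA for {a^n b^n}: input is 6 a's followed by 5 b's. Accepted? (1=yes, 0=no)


Language requires equal numbers of a's and b's
PDA pushes for each 'a', pops for each 'b'
Number of a's = 6
Number of b's = 5
6 != 5 -> Reject

0


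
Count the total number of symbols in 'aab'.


String: 'aab'
Counting characters:
  'a' appears 2 time(s)
  'b' appears 1 time(s)
Total length = 2 + 1 = 3

3


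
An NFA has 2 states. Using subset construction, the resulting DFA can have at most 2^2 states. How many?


NFA has 2 states
Subset construction: each DFA state = subset of NFA states
Maximum subsets = 2^2
2^2 = 4

4


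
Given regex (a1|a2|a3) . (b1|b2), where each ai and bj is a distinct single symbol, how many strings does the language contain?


First group: 3 alternatives
Second group: 2 alternatives
Concatenation: each choice from group 1 pairs with each from group 2
Total = 3 x 2 = 6

6


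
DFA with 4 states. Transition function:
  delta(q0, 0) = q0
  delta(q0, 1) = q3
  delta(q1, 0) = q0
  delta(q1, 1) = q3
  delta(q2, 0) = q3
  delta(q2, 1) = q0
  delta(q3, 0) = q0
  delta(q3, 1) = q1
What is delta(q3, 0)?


Looking up transition function:
delta(q3, 0) in the table
Row: q3, Column: 0
Result: q0

q0


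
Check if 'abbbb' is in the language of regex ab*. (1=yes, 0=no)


Pattern: ab*
String: 'abbbb'
Pattern requires: exactly one 'a' followed by zero or more 'b's
First char is 'a' -> OK
Rest 'bbbb': all b's? Yes
Result: 1

1


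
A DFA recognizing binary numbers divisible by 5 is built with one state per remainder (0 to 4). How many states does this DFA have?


Divisibility by 5 is tracked via the remainder mod 5: 0, 1, ..., 4
The construction assigns one state to each remainder
Number of remainders = 5

5


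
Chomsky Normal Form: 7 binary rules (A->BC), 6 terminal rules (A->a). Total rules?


CNF allows two rule forms:
  A -> BC (binary): 7 rules
  A -> a (terminal): 6 rules
Total = 7 + 6 = 13

13


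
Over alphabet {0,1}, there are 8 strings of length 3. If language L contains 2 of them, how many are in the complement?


Alphabet: {0,1}
String length: 3
Total strings of length 3 = 2^3 = 8
Strings in L = 2
Complement = total - |L|
= 8 - 2
= 6

6


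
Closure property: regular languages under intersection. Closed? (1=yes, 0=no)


Regular languages are closed under:
- Union (DFA product construction)
- Intersection (DFA product construction)
- Complement (swap accept/reject states)
- Concatenation (NFA construction)
- Kleene star (NFA construction)
intersection is in this list
Therefore: closed

1


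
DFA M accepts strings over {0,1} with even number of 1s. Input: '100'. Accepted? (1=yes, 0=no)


DFA has 2 states: q_even (start, accept=yes) and q_odd
Processing string '100' character by character:
  Position 0: read '1', 1-count=1 -> q_odd
  Position 1: read '0', 1-count=1 -> q_odd (no change)
  Position 2: read '0', 1-count=1 -> q_odd (no change)
Final state: q_odd, total 1s = 1 (odd); the DFA requires an even count -> reject

0


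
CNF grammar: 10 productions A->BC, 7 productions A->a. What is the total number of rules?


CNF allows two rule forms:
  A -> BC (binary): 10 rules
  A -> a (terminal): 7 rules
Total = 10 + 7 = 17

17


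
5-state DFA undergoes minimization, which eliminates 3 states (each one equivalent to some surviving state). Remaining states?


Original DFA: 5 states
Redundant states removed: 3
Minimized states = original - removed
= 5 - 3
= 2

2


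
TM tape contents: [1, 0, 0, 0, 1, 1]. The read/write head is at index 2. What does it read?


Tape: [1, 0, 0, 0, 1, 1]
Positions: 0 1 2 3 4 5
Values:    1 0 0 0 1 1
Head at position 2
tape[2] = 0

0


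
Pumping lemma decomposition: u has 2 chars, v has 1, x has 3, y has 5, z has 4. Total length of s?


|s| = |u| + |v| + |x| + |y| + |z|
= 2 + 1 + 3 + 5 + 4
= 3 + 3 + 9
= 6 + 9
= 15

15


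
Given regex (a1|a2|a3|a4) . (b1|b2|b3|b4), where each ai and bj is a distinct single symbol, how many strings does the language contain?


First group: 4 alternatives
Second group: 4 alternatives
Concatenation: each choice from group 1 pairs with each from group 2
Total = 4 x 4 = 16

16


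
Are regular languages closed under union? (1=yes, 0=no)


Regular languages are closed under:
- Union (DFA product construction)
- Intersection (DFA product construction)
- Complement (swap accept/reject states)
- Concatenation (NFA construction)
- Kleene star (NFA construction)
union is in this list
Therefore: closed

1


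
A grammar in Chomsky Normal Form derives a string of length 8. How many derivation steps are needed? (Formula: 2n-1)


Chomsky Normal Form derivation:
String length n = 8
Each step either:
  - Splits a nonterminal into two (n-1 such steps)
  - Converts a nonterminal to terminal (n such steps)
Total = (n-1) + n = 2n - 1
= 2(8) - 1
= 16 - 1
= 15

15


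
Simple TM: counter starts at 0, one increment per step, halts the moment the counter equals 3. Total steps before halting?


Counter starts at 0. Counting sequence:
  Step 1: counter = 1
  Step 2: counter = 2
  Step 3: counter = 3
Counter reached 3 -> halt
Total steps = 3

3


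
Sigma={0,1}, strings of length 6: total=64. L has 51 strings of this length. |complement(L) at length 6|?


Alphabet: {0,1}
String length: 6
Total strings of length 6 = 2^6 = 64
Strings in L = 51
Complement = total - |L|
= 64 - 51
= 13

13


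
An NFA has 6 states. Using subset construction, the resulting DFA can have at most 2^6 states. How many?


NFA has 6 states
Subset construction: each DFA state = subset of NFA states
Maximum subsets = 2^6
2^6 = 64

64


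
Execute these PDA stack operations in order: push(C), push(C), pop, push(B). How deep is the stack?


Tracing stack operations:
  push(C) -> stack = [C], depth=1
  push(C) -> stack = [C,C], depth=2
  pop -> removed C, stack = [C], depth=1
  push(B) -> stack = [C,B], depth=2
Final depth = 2

2


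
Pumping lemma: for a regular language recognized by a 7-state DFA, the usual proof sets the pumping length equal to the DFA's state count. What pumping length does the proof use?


Pumping lemma for regular languages (standard proof):
Take p = |Q|, the number of DFA states.
Any string of length >= |Q| passes through |Q|+1 states while reading its first |Q| symbols,
so by pigeonhole some state repeats, giving the loop that can be pumped.
Here |Q| = 7
Therefore the proof uses p = 7

7


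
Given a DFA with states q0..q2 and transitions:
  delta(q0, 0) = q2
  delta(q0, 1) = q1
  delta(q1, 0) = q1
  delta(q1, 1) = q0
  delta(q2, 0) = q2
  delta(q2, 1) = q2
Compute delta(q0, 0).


Looking up transition function:
delta(q0, 0) in the table
Row: q0, Column: 0
Result: q2

q2


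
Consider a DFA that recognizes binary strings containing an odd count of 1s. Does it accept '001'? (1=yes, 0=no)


DFA has 2 states: q_even (start, accept=no) and q_odd
Processing string '001' character by character:
  Position 0: read '0', 1-count=0 -> q_even (no change)
  Position 1: read '0', 1-count=0 -> q_even (no change)
  Position 2: read '1', 1-count=1 -> q_odd
Final state: q_odd, total 1s = 1 (odd); the DFA requires an odd count -> accept

1


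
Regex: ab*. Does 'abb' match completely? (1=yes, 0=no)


Pattern: ab*
String: 'abb'
Pattern requires: exactly one 'a' followed by zero or more 'b's
First char is 'a' -> OK
Rest 'bb': all b's? Yes
Result: 1

1


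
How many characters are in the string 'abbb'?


String: 'abbb'
Counting characters:
  'a' appears 1 time(s)
  'b' appears 3 time(s)
Total length = 1 + 3 = 4

4


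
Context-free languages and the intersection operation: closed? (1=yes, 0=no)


CFL closure properties:
  Closed under: union, concatenation, Kleene star
  NOT closed under: intersection, complement
Operation 'intersection' is in not-closed list -> No (not closed)

0


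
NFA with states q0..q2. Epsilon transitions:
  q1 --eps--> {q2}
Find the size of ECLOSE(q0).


Starting from q0
Initialize closure = {q0}
q0 has no outgoing epsilon transitions -> nothing to add
Final closure: {q0}
Size = 1

1


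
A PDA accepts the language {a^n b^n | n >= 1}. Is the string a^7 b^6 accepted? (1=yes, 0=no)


Language requires equal numbers of a's and b's
PDA pushes for each 'a', pops for each 'b'
Number of a's = 7
Number of b's = 6
7 != 6 -> Reject

0


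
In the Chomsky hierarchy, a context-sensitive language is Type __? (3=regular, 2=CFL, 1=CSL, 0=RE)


Chomsky hierarchy levels:
  Type 3: Regular (DFA/NFA/regex)
  Type 2: Context-free (PDA)
  Type 1: Context-sensitive
  Type 0: Recursively enumerable (TM)
'context-sensitive' corresponds to Type 1

1


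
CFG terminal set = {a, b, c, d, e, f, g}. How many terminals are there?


Terminal symbols: a, b, c, d, e, f, g
Counting each: a (#1), b (#2), c (#3), d (#4), e (#5), f (#6), g (#7)
Total = 7

7


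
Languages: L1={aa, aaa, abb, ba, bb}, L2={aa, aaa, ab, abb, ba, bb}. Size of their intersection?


L1 = {aa, aaa, abb, ba, bb}
L2 = {aa, aaa, ab, abb, ba, bb}
Checking each string in L1 against L2:
  'aa': in L2? Yes
  'aaa': in L2? Yes
  'abb': in L2? Yes
  'ba': in L2? Yes
  'bb': in L2? Yes
Intersection = {aa, aaa, abb, ba, bb}
|L1 ∩ L2| = 5

5


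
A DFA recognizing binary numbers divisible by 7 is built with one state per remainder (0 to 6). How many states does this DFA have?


Divisibility by 7 is tracked via the remainder mod 7: 0, 1, ..., 6
The construction assigns one state to each remainder
Number of remainders = 7

7


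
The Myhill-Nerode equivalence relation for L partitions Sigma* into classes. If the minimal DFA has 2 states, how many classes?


Myhill-Nerode theorem:
Number of equivalence classes = number of states in minimal DFA
Minimal DFA states = 2
Therefore equivalence classes = 2

2


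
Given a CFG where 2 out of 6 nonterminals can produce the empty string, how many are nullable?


Nonterminals: {S, A, B, C, D, E}
A nonterminal is nullable if it can derive epsilon
Counting nullable nonterminals: 2
Total nullable = 2

2


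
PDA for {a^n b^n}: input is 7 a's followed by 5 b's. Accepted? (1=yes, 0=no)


Language requires equal numbers of a's and b's
PDA pushes for each 'a', pops for each 'b'
Number of a's = 7
Number of b's = 5
7 != 5 -> Reject

0


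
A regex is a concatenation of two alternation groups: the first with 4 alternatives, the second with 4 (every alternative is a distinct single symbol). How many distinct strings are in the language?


First group: 4 alternatives
Second group: 4 alternatives
Concatenation: each choice from group 1 pairs with each from group 2
Total = 4 x 4 = 16

16


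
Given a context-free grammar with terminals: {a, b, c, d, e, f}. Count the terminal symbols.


Terminal symbols: a, b, c, d, e, f
Counting each: a (#1), b (#2), c (#3), d (#4), e (#5), f (#6)
Total = 6

6


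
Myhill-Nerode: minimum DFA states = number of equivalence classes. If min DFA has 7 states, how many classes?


Myhill-Nerode theorem:
Number of equivalence classes = number of states in minimal DFA
Minimal DFA states = 7
Therefore equivalence classes = 7

7


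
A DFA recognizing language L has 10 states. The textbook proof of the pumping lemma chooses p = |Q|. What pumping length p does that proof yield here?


Pumping lemma for regular languages (standard proof):
Take p = |Q|, the number of DFA states.
Any string of length >= |Q| passes through |Q|+1 states while reading its first |Q| symbols,
so by pigeonhole some state repeats, giving the loop that can be pumped.
Here |Q| = 10
Therefore the proof uses p = 10

10


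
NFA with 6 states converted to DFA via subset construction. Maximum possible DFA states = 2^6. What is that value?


NFA has 6 states
Subset construction: each DFA state = subset of NFA states
Maximum subsets = 2^6
2^6 = 64

64


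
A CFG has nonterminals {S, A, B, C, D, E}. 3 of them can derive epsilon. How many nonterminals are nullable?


Nonterminals: {S, A, B, C, D, E}
A nonterminal is nullable if it can derive epsilon
Counting nullable nonterminals: 3
Total nullable = 3

3


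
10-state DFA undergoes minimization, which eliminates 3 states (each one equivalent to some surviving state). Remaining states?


Original DFA: 10 states
Redundant states removed: 3
Minimized states = original - removed
= 10 - 3
= 7

7


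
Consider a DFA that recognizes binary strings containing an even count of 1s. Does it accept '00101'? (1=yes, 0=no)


DFA has 2 states: q_even (start, accept=yes) and q_odd
Processing string '00101' character by character:
  Position 0: read '0', 1-count=0 -> q_even (no change)
  Position 1: read '0', 1-count=0 -> q_even (no change)
  Position 2: read '1', 1-count=1 -> q_odd
  Position 3: read '0', 1-count=1 -> q_odd (no change)
  Position 4: read '1', 1-count=2 -> q_even
Final state: q_even, total 1s = 2 (even); the DFA requires an even count -> accept

1


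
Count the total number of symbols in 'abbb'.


String: 'abbb'
Counting characters:
  'a' appears 1 time(s)
  'b' appears 3 time(s)
Total length = 1 + 3 = 4

4


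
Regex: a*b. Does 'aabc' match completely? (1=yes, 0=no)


Pattern: a*b
String: 'aabc'
Pattern requires: zero or more 'a's followed by exactly one 'b'
Found 2 leading 'a's
Remaining: 'bc'
Remaining is not 'b' -> no match
Result: 0

0


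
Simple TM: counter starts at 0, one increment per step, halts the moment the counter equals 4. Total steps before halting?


Counter starts at 0. Counting sequence:
  Step 1: counter = 1
  Step 2: counter = 2
  Step 3: counter = 3
  Step 4: counter = 4
Counter reached 4 -> halt
Total steps = 4

4


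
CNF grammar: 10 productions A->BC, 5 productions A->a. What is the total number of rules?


CNF allows two rule forms:
  A -> BC (binary): 10 rules
  A -> a (terminal): 5 rules
Total = 10 + 5 = 15

15


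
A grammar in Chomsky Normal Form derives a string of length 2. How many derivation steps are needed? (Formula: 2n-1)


Chomsky Normal Form derivation:
String length n = 2
Each step either:
  - Splits a nonterminal into two (n-1 such steps)
  - Converts a nonterminal to terminal (n such steps)
Total = (n-1) + n = 2n - 1
= 2(2) - 1
= 4 - 1
= 3

3


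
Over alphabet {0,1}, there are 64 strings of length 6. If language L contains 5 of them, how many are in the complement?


Alphabet: {0,1}
String length: 6
Total strings of length 6 = 2^6 = 64
Strings in L = 5
Complement = total - |L|
= 64 - 5
= 59

59


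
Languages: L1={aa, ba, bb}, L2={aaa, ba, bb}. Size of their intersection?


L1 = {aa, ba, bb}
L2 = {aaa, ba, bb}
Checking each string in L1 against L2:
  'aa': in L2? No
  'ba': in L2? Yes
  'bb': in L2? Yes
Intersection = {ba, bb}
|L1 ∩ L2| = 2

2


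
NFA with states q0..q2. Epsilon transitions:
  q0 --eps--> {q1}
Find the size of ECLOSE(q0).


Starting from q0
Initialize closure = {q0}
Follow epsilon from q0 -> add q1
Final closure: {q0, q1}
Size = 2

2


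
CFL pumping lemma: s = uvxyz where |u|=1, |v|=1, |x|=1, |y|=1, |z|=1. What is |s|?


|s| = |u| + |v| + |x| + |y| + |z|
= 1 + 1 + 1 + 1 + 1
= 2 + 1 + 2
= 3 + 2
= 5

5


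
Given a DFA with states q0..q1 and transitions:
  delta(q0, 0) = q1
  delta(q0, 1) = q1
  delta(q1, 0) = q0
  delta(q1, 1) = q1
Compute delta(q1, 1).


Looking up transition function:
delta(q1, 1) in the table
Row: q1, Column: 1
Result: q1

q1


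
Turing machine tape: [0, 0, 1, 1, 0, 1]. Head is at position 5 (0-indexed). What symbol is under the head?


Tape: [0, 0, 1, 1, 0, 1]
Positions: 0 1 2 3 4 5
Values:    0 0 1 1 0 1
Head at position 5
tape[5] = 1

1


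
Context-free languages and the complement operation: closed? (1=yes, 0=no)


CFL closure properties:
  Closed under: union, concatenation, Kleene star
  NOT closed under: intersection, complement
Operation 'complement' is in not-closed list -> No (not closed)

0


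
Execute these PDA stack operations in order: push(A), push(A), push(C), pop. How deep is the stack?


Tracing stack operations:
  push(A) -> stack = [A], depth=1
  push(A) -> stack = [A,A], depth=2
  push(C) -> stack = [A,A,C], depth=3
  pop -> removed C, stack = [A,A], depth=2
Final depth = 2

2


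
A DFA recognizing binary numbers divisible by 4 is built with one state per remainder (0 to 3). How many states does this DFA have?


Divisibility by 4 is tracked via the remainder mod 4: 0, 1, ..., 3
The construction assigns one state to each remainder
Number of remainders = 4

4


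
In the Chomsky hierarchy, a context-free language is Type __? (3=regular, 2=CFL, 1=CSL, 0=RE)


Chomsky hierarchy levels:
  Type 3: Regular (DFA/NFA/regex)
  Type 2: Context-free (PDA)
  Type 1: Context-sensitive
  Type 0: Recursively enumerable (TM)
'context-free' corresponds to Type 2

2


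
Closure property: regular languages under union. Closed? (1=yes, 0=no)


Regular languages are closed under:
- Union (DFA product construction)
- Intersection (DFA product construction)
- Complement (swap accept/reject states)
- Concatenation (NFA construction)
- Kleene star (NFA construction)
union is in this list
Therefore: closed

1


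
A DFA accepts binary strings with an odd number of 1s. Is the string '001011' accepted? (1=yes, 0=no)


DFA has 2 states: q_even (start, accept=no) and q_odd
Processing string '001011' character by character:
  Position 0: read '0', 1-count=0 -> q_even (no change)
  Position 1: read '0', 1-count=0 -> q_even (no change)
  Position 2: read '1', 1-count=1 -> q_odd
  Position 3: read '0', 1-count=1 -> q_odd (no change)
  Position 4: read '1', 1-count=2 -> q_even
  Position 5: read '1', 1-count=3 -> q_odd
Final state: q_odd, total 1s = 3 (odd); the DFA requires an odd count -> accept

1


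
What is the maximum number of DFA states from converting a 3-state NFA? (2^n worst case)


NFA has 3 states
Subset construction: each DFA state = subset of NFA states
Maximum subsets = 2^3
2^3 = 8

8


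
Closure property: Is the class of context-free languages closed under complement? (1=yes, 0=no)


CFL closure properties:
  Closed under: union, concatenation, Kleene star
  NOT closed under: intersection, complement
Operation 'complement' is in not-closed list -> No (not closed)

0


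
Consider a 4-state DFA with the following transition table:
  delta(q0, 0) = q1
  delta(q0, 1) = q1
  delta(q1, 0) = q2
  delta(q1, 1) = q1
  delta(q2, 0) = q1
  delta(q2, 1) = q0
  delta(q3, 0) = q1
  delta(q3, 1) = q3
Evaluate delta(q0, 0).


Looking up transition function:
delta(q0, 0) in the table
Row: q0, Column: 0
Result: q1

q1


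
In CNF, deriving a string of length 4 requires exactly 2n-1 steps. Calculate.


Chomsky Normal Form derivation:
String length n = 4
Each step either:
  - Splits a nonterminal into two (n-1 such steps)
  - Converts a nonterminal to terminal (n such steps)
Total = (n-1) + n = 2n - 1
= 2(4) - 1
= 8 - 1
= 7

7


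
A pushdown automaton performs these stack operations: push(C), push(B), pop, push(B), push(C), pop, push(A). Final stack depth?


Tracing stack operations:
  push(C) -> stack = [C], depth=1
  push(B) -> stack = [C,B], depth=2
  pop -> removed B, stack = [C], depth=1
  push(B) -> stack = [C,B], depth=2
  push(C) -> stack = [C,B,C], depth=3
  pop -> removed C, stack = [C,B], depth=2
  push(A) -> stack = [C,B,A], depth=3
Final depth = 3

3


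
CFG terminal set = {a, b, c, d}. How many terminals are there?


Terminal symbols: a, b, c, d
Counting each: a (#1), b (#2), c (#3), d (#4)
Total = 4

4


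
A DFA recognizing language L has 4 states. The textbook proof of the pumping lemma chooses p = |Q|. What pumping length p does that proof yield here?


Pumping lemma for regular languages (standard proof):
Take p = |Q|, the number of DFA states.
Any string of length >= |Q| passes through |Q|+1 states while reading its first |Q| symbols,
so by pigeonhole some state repeats, giving the loop that can be pumped.
Here |Q| = 4
Therefore the proof uses p = 4

4


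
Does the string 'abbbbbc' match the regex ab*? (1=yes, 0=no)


Pattern: ab*
String: 'abbbbbc'
Pattern requires: exactly one 'a' followed by zero or more 'b's
First char is 'a' -> OK
Rest 'bbbbbc': all b's? No
Result: 0

0


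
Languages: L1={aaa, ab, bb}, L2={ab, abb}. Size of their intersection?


L1 = {aaa, ab, bb}
L2 = {ab, abb}
Checking each string in L1 against L2:
  'aaa': in L2? No
  'ab': in L2? Yes
  'bb': in L2? No
Intersection = {ab}
|L1 ∩ L2| = 1

1


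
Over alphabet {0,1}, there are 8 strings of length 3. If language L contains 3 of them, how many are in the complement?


Alphabet: {0,1}
String length: 3
Total strings of length 3 = 2^3 = 8
Strings in L = 3
Complement = total - |L|
= 8 - 3
= 5

5


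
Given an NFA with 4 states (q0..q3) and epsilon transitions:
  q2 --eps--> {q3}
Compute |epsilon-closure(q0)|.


Starting from q0
Initialize closure = {q0}
q0 has no outgoing epsilon transitions -> nothing to add
Final closure: {q0}
Size = 1

1


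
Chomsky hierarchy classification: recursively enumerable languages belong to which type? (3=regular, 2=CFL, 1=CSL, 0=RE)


Chomsky hierarchy levels:
  Type 3: Regular (DFA/NFA/regex)
  Type 2: Context-free (PDA)
  Type 1: Context-sensitive
  Type 0: Recursively enumerable (TM)
'recursively enumerable' corresponds to Type 0

0


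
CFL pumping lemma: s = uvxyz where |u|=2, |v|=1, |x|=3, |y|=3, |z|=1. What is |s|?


|s| = |u| + |v| + |x| + |y| + |z|
= 2 + 1 + 3 + 3 + 1
= 3 + 3 + 4
= 6 + 4
= 10

10


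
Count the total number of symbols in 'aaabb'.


String: 'aaabb'
Counting characters:
  'a' appears 3 time(s)
  'b' appears 2 time(s)
Total length = 3 + 2 = 5

5


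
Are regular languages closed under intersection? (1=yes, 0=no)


Regular languages are closed under:
- Union (DFA product construction)
- Intersection (DFA product construction)
- Complement (swap accept/reject states)
- Concatenation (NFA construction)
- Kleene star (NFA construction)
intersection is in this list
Therefore: closed

1


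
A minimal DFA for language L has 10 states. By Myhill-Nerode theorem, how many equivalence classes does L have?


Myhill-Nerode theorem:
Number of equivalence classes = number of states in minimal DFA
Minimal DFA states = 10
Therefore equivalence classes = 10

10


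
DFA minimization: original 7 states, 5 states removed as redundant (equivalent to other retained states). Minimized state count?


Original DFA: 7 states
Redundant states removed: 5
Minimized states = original - removed
= 7 - 5
= 2

2


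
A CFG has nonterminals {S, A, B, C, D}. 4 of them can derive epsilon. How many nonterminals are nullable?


Nonterminals: {S, A, B, C, D}
A nonterminal is nullable if it can derive epsilon
Counting nullable nonterminals: 4
Total nullable = 4

4


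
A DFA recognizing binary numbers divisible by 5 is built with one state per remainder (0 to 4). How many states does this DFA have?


Divisibility by 5 is tracked via the remainder mod 5: 0, 1, ..., 4
The construction assigns one state to each remainder
Number of remainders = 5

5


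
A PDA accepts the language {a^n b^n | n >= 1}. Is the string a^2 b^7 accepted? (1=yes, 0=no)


Language requires equal numbers of a's and b's
PDA pushes for each 'a', pops for each 'b'
Number of a's = 2
Number of b's = 7
2 != 7 -> Reject

0


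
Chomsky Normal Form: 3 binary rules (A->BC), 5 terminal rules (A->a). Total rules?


CNF allows two rule forms:
  A -> BC (binary): 3 rules
  A -> a (terminal): 5 rules
Total = 3 + 5 = 8

8


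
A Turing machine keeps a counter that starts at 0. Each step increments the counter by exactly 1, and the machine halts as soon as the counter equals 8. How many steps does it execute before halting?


Counter starts at 0. Counting sequence:
  Step 1: counter = 1
  Step 2: counter = 2
  Step 3: counter = 3
  Step 4: counter = 4
  Step 5: counter = 5
  Step 6: counter = 6
  Step 7: counter = 7
  Step 8: counter = 8
Counter reached 8 -> halt
Total steps = 8

8


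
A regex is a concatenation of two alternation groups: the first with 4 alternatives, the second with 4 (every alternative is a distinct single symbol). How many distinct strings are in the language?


First group: 4 alternatives
Second group: 4 alternatives
Concatenation: each choice from group 1 pairs with each from group 2
Total = 4 x 4 = 16

16


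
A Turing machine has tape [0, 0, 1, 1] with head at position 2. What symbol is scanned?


Tape: [0, 0, 1, 1]
Positions: 0 1 2 3
Values:    0 0 1 1
Head at position 2
tape[2] = 1

1


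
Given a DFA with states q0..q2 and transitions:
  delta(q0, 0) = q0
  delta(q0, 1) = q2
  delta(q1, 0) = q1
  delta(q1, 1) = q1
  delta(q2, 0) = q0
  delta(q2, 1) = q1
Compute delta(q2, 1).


Looking up transition function:
delta(q2, 1) in the table
Row: q2, Column: 1
Result: q1

q1


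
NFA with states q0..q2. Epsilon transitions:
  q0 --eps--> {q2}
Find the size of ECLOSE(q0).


Starting from q0
Initialize closure = {q0}
Follow epsilon from q0 -> add q2
Final closure: {q0, q2}
Size = 2

2


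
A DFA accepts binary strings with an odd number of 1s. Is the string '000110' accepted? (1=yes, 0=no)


DFA has 2 states: q_even (start, accept=no) and q_odd
Processing string '000110' character by character:
  Position 0: read '0', 1-count=0 -> q_even (no change)
  Position 1: read '0', 1-count=0 -> q_even (no change)
  Position 2: read '0', 1-count=0 -> q_even (no change)
  Position 3: read '1', 1-count=1 -> q_odd
  Position 4: read '1', 1-count=2 -> q_even
  Position 5: read '0', 1-count=2 -> q_even (no change)
Final state: q_even, total 1s = 2 (even); the DFA requires an odd count -> reject

0


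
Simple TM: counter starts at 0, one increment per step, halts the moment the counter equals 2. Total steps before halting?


Counter starts at 0. Counting sequence:
  Step 1: counter = 1
  Step 2: counter = 2
Counter reached 2 -> halt
Total steps = 2

2


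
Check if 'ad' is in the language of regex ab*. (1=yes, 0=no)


Pattern: ab*
String: 'ad'
Pattern requires: exactly one 'a' followed by zero or more 'b's
First char is 'a' -> OK
Rest 'd': all b's? No
Result: 0

0


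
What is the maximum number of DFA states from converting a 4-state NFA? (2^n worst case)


NFA has 4 states
Subset construction: each DFA state = subset of NFA states
Maximum subsets = 2^4
2^4 = 16

16


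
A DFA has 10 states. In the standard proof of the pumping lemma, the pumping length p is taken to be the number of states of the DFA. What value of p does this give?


Pumping lemma for regular languages (standard proof):
Take p = |Q|, the number of DFA states.
Any string of length >= |Q| passes through |Q|+1 states while reading its first |Q| symbols,
so by pigeonhole some state repeats, giving the loop that can be pumped.
Here |Q| = 10
Therefore the proof uses p = 10

10


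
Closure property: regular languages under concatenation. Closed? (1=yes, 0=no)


Regular languages are closed under:
- Union (DFA product construction)
- Intersection (DFA product construction)
- Complement (swap accept/reject states)
- Concatenation (NFA construction)
- Kleene star (NFA construction)
concatenation is in this list
Therefore: closed

1


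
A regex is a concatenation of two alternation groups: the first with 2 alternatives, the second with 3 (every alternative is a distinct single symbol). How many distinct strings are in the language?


First group: 2 alternatives
Second group: 3 alternatives
Concatenation: each choice from group 1 pairs with each from group 2
Total = 2 x 3 = 6

6


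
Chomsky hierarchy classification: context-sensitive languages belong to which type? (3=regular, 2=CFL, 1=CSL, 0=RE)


Chomsky hierarchy levels:
  Type 3: Regular (DFA/NFA/regex)
  Type 2: Context-free (PDA)
  Type 1: Context-sensitive
  Type 0: Recursively enumerable (TM)
'context-sensitive' corresponds to Type 1

1


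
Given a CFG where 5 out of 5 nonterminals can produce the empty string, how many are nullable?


Nonterminals: {S, A, B, C, D}
A nonterminal is nullable if it can derive epsilon
Counting nullable nonterminals: 5
Total nullable = 5

5


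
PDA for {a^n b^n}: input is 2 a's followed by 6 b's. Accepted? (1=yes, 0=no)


Language requires equal numbers of a's and b's
PDA pushes for each 'a', pops for each 'b'
Number of a's = 2
Number of b's = 6
2 != 6 -> Reject

0


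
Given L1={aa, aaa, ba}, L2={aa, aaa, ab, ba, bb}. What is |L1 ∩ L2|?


L1 = {aa, aaa, ba}
L2 = {aa, aaa, ab, ba, bb}
Checking each string in L1 against L2:
  'aa': in L2? Yes
  'aaa': in L2? Yes
  'ba': in L2? Yes
Intersection = {aa, aaa, ba}
|L1 ∩ L2| = 3

3


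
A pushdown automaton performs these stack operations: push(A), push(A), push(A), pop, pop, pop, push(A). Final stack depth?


Tracing stack operations:
  push(A) -> stack = [A], depth=1
  push(A) -> stack = [A,A], depth=2
  push(A) -> stack = [A,A,A], depth=3
  pop -> removed A, stack = [A,A], depth=2
  pop -> removed A, stack = [A], depth=1
  pop -> removed A, stack = [], depth=0
  push(A) -> stack = [A], depth=1
Final depth = 1

1
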